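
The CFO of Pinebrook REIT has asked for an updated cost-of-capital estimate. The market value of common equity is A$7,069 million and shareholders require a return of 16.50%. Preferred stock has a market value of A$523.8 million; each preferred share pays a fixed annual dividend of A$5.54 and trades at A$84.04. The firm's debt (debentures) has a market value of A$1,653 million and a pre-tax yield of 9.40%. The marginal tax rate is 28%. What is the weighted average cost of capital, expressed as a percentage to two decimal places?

14.20%

Cost of preferred: Rp = 5.54 / 84.04 = 6.5921%.
Total capital V = 7069 + 523.8 + 1653 = 9245.8.
Equity: weight = 7069/9245.8 = 0.7646; cost = 16.5%.
Preferred: weight = 523.8/9245.8 = 0.0567; cost = 6.5921%.
Debentures: weight = 1653/9245.8 = 0.1788; after-tax cost = 9.4% × (1 − 28%) = 6.7680%.
WACC = 0.7646 × 16.5000% + 0.0567 × 6.5921% + 0.1788 × 6.7680% = 14.1988%.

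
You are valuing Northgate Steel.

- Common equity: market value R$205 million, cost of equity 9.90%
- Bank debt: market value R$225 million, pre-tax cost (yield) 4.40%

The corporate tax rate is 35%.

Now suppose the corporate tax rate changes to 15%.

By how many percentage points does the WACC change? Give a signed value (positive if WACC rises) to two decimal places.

Current WACC:
Total capital V = 205 + 225 = 430.
Equity: weight = 205/430 = 0.4767; cost = 9.9%.
Bank debt: weight = 225/430 = 0.5233; after-tax cost = 4.4% × (1 − 35%) = 2.8600%.
WACC = 0.4767 × 9.9000% + 0.5233 × 2.8600% = 6.2163%.
After the change:
Total capital V = 205 + 225 = 430.
Equity: weight = 205/430 = 0.4767; cost = 9.9%.
Bank debt: weight = 225/430 = 0.5233; after-tax cost = 4.4% × (1 − 15%) = 3.7400%.
WACC = 0.4767 × 9.9000% + 0.5233 × 3.7400% = 6.6767%.
Change in WACC = 6.6767% − 6.2163% = 0.4605 pp.

+0.46 pp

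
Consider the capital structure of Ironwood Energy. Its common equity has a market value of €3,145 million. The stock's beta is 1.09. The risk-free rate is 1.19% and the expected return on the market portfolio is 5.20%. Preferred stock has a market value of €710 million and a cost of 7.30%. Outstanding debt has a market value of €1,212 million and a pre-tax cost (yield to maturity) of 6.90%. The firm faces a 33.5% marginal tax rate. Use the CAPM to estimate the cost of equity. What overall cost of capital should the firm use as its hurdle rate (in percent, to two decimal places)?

5.57%

Market risk premium = 5.2% − 1.19% = 4.01%.
Cost of equity via CAPM: Re = 1.19% + 1.09 × 4.01% = 5.5609%.
Total capital V = 3145 + 710 + 1212 = 5067.
Equity: weight = 3145/5067 = 0.6207; cost = 5.5609%.
Preferred: weight = 710/5067 = 0.1401; cost = 7.3%.
Debt: weight = 1212/5067 = 0.2392; after-tax cost = 6.9% × (1 − 33.5%) = 4.5885%.
WACC = 0.6207 × 5.5609% + 0.1401 × 7.3000% + 0.2392 × 4.5885% = 5.5720%.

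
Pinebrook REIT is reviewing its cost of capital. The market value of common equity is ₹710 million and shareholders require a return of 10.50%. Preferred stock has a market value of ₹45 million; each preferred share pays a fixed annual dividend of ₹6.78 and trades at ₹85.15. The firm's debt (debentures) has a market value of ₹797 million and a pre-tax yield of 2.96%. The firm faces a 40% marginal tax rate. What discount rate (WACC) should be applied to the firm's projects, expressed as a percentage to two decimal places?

Cost of preferred: Rp = 6.78 / 85.15 = 7.9624%.
Total capital V = 710 + 45 + 797 = 1552.
Equity: weight = 710/1552 = 0.4575; cost = 10.5%.
Preferred: weight = 45/1552 = 0.0290; cost = 7.9624%.
Debentures: weight = 797/1552 = 0.5135; after-tax cost = 2.96% × (1 − 40%) = 1.7760%.
WACC = 0.4575 × 10.5000% + 0.0290 × 7.9624% + 0.5135 × 1.7760% = 5.9464%.

5.95%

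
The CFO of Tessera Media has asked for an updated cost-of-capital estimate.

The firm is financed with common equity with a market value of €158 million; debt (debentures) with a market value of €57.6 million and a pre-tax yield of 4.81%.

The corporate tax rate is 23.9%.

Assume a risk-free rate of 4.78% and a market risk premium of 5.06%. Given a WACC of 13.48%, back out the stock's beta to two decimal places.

2.43

Total capital V = 158 + 57.6 = 215.6.
Equity weight = 158/215.6 = 0.7328.
Debentures weight = 57.6/215.6 = 0.2672.
Debt contribution = 0.2672 × 4.81% × (1 − 23.9%) = 0.9779%.
Required equity contribution = 13.48% − 0.9779% = 12.5021%  ⇒  Re = 17.0598%.
CAPM: 17.0598% = 4.78% + β × 5.06%  ⇒  β = 2.4268.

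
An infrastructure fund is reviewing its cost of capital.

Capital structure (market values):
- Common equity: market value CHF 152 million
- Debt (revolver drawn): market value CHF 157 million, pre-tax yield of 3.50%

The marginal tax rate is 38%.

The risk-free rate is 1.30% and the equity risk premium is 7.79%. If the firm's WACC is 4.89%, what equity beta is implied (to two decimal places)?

Total capital V = 152 + 157 = 309.
Equity weight = 152/309 = 0.4919.
Revolver drawn weight = 157/309 = 0.5081.
Debt contribution = 0.5081 × 3.5% × (1 − 38%) = 1.1026%.
Required equity contribution = 4.89% − 1.1026% = 3.7874%  ⇒  Re = 7.6995%.
CAPM: 7.6995% = 1.3% + β × 7.79%  ⇒  β = 0.8215.

0.82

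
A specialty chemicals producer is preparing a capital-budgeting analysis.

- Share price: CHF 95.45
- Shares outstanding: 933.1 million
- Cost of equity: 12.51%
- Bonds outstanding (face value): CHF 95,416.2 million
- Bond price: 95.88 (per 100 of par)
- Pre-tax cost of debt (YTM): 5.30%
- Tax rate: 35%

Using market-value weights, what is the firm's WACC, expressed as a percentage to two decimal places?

7.92%

Market value of equity E = 95.45 × 933.1m = 89064.395m. Market value of debt D = 95416.2m × 95.88/100 = 91485.05256m.
Total capital V = 89064.395 + 91485.05256 = 180549.44756.
Equity: weight = 89064.395/180549.44756 = 0.4933; cost = 12.51%.
Bonds outstanding: weight = 91485.05256/180549.44756 = 0.5067; after-tax cost = 5.3% × (1 − 35%) = 3.4450%.
WACC = 0.4933 × 12.5100% + 0.5067 × 3.4450% = 7.9167%.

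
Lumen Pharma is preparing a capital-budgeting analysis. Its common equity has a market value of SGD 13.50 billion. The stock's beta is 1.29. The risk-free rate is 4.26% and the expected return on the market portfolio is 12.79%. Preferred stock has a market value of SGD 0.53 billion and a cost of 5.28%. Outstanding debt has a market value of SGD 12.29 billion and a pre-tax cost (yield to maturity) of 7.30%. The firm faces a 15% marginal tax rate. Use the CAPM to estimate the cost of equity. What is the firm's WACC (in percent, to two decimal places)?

Market risk premium = 12.79% − 4.26% = 8.53%.
Cost of equity via CAPM: Re = 4.26% + 1.29 × 8.53% = 15.2637%.
Total capital V = 13.5 + 0.53 + 12.29 = 26.32.
Equity: weight = 13.5/26.32 = 0.5129; cost = 15.2637%.
Preferred: weight = 0.53/26.32 = 0.0201; cost = 5.28%.
Debt: weight = 12.29/26.32 = 0.4669; after-tax cost = 7.3% × (1 − 15%) = 6.2050%.
WACC = 0.5129 × 15.2637% + 0.0201 × 5.2800% + 0.4669 × 6.2050% = 10.8327%.

10.83%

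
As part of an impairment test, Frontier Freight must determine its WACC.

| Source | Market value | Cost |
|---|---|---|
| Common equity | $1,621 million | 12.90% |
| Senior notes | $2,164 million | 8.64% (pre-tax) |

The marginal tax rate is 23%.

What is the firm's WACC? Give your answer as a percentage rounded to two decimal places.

9.33%

Total capital V = 1621 + 2164 = 3785.
Equity: weight = 1621/3785 = 0.4283; cost = 12.9%.
Senior notes: weight = 2164/3785 = 0.5717; after-tax cost = 8.64% × (1 − 23%) = 6.6528%.
WACC = 0.4283 × 12.9000% + 0.5717 × 6.6528% = 9.3283%.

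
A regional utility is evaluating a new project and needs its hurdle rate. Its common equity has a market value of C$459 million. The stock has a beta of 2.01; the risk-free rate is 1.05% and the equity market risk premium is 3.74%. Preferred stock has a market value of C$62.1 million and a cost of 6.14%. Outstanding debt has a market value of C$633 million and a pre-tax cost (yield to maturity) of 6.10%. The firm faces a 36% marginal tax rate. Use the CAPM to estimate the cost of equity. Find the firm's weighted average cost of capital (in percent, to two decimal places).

Cost of equity via CAPM: Re = 1.05% + 2.01 × 3.74% = 8.5674%.
Total capital V = 459 + 62.1 + 633 = 1154.1.
Equity: weight = 459/1154.1 = 0.3977; cost = 8.5674%.
Preferred: weight = 62.1/1154.1 = 0.0538; cost = 6.14%.
Debt: weight = 633/1154.1 = 0.5485; after-tax cost = 6.1% × (1 − 36%) = 3.9040%.
WACC = 0.3977 × 8.5674% + 0.0538 × 6.1400% + 0.5485 × 3.9040% = 5.8790%.

5.88%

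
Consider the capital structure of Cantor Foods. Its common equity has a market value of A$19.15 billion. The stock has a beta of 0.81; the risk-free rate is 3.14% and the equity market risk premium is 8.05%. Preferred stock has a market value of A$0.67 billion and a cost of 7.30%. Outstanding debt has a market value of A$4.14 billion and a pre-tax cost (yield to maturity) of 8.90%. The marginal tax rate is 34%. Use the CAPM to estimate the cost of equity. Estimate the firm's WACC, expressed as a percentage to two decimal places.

Cost of equity via CAPM: Re = 3.14% + 0.81 × 8.05% = 9.6605%.
Total capital V = 19.15 + 0.67 + 4.14 = 23.96.
Equity: weight = 19.15/23.96 = 0.7992; cost = 9.6605%.
Preferred: weight = 0.67/23.96 = 0.0280; cost = 7.3%.
Debt: weight = 4.14/23.96 = 0.1728; after-tax cost = 8.9% × (1 − 34%) = 5.8740%.
WACC = 0.7992 × 9.6605% + 0.0280 × 7.3000% + 0.1728 × 5.8740% = 8.9402%.

8.94%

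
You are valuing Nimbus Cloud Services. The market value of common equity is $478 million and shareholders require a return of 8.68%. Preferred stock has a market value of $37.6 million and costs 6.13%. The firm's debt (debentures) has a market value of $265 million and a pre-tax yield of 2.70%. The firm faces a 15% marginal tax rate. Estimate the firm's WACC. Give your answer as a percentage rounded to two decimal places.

Total capital V = 478 + 37.6 + 265 = 780.6.
Equity: weight = 478/780.6 = 0.6123; cost = 8.68%.
Preferred: weight = 37.6/780.6 = 0.0482; cost = 6.13%.
Debentures: weight = 265/780.6 = 0.3395; after-tax cost = 2.7% × (1 − 15%) = 2.2950%.
WACC = 0.6123 × 8.6800% + 0.0482 × 6.1300% + 0.3395 × 2.2950% = 6.3896%.

6.39%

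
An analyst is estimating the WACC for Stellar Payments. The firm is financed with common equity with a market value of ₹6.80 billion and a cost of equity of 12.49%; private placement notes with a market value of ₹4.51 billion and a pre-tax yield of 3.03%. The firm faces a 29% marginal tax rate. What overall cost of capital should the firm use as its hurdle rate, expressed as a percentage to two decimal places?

Total capital V = 6.8 + 4.51 = 11.31.
Equity: weight = 6.8/11.31 = 0.6012; cost = 12.49%.
Private placement notes: weight = 4.51/11.31 = 0.3988; after-tax cost = 3.03% × (1 − 29%) = 2.1513%.
WACC = 0.6012 × 12.4900% + 0.3988 × 2.1513% = 8.3673%.

8.37%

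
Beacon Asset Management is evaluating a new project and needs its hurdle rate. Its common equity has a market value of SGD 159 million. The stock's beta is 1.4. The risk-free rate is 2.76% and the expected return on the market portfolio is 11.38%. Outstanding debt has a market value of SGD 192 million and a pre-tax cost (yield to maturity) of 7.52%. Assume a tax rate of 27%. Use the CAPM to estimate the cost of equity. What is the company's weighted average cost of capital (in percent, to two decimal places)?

Market risk premium = 11.38% − 2.76% = 8.62%.
Cost of equity via CAPM: Re = 2.76% + 1.4 × 8.62% = 14.8280%.
Total capital V = 159 + 192 = 351.
Equity: weight = 159/351 = 0.4530; cost = 14.828%.
Debt: weight = 192/351 = 0.5470; after-tax cost = 7.52% × (1 − 27%) = 5.4896%.
WACC = 0.4530 × 14.8280% + 0.5470 × 5.4896% = 9.7198%.

9.72%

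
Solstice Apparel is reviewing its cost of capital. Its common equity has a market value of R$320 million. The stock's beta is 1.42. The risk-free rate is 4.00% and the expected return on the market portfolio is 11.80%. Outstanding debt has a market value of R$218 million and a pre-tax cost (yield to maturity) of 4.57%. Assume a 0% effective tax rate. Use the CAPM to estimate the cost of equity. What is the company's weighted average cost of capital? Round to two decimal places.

10.82%

Market risk premium = 11.8% − 4.0% = 7.8%.
Cost of equity via CAPM: Re = 4.0% + 1.42 × 7.8% = 15.0760%.
Total capital V = 320 + 218 = 538.
Equity: weight = 320/538 = 0.5948; cost = 15.076%.
Debt: weight = 218/538 = 0.4052; after-tax cost = 4.57% × (1 − 0%) = 4.5700%.
WACC = 0.5948 × 15.0760% + 0.4052 × 4.5700% = 10.8189%.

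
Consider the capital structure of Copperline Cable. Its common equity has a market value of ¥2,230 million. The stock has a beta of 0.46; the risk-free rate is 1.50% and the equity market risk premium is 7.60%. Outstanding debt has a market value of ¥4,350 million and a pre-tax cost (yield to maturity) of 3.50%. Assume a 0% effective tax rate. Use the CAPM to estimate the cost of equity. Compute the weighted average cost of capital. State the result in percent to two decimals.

Cost of equity via CAPM: Re = 1.5% + 0.46 × 7.6% = 4.9960%.
Total capital V = 2230 + 4350 = 6580.
Equity: weight = 2230/6580 = 0.3389; cost = 4.996%.
Debt: weight = 4350/6580 = 0.6611; after-tax cost = 3.5% × (1 − 0%) = 3.5000%.
WACC = 0.3389 × 4.9960% + 0.6611 × 3.5000% = 4.0070%.

4.01%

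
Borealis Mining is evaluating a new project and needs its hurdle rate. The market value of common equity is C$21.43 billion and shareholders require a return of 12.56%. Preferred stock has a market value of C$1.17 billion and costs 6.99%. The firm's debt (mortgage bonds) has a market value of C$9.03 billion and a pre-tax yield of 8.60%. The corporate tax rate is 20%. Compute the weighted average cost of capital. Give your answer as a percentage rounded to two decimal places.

10.73%

Total capital V = 21.43 + 1.17 + 9.03 = 31.63.
Equity: weight = 21.43/31.63 = 0.6775; cost = 12.56%.
Preferred: weight = 1.17/31.63 = 0.0370; cost = 6.99%.
Mortgage bonds: weight = 9.03/31.63 = 0.2855; after-tax cost = 8.6% × (1 − 20%) = 6.8800%.
WACC = 0.6775 × 12.5600% + 0.0370 × 6.9900% + 0.2855 × 6.8800% = 10.7324%.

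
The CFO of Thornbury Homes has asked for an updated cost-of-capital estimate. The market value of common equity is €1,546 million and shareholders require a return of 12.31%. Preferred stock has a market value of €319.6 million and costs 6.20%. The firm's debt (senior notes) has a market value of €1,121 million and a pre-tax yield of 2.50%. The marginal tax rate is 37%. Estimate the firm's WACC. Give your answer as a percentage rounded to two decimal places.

Total capital V = 1546 + 319.6 + 1121 = 2986.6.
Equity: weight = 1546/2986.6 = 0.5176; cost = 12.31%.
Preferred: weight = 319.6/2986.6 = 0.1070; cost = 6.2%.
Senior notes: weight = 1121/2986.6 = 0.3753; after-tax cost = 2.5% × (1 − 37%) = 1.5750%.
WACC = 0.5176 × 12.3100% + 0.1070 × 6.2000% + 0.3753 × 1.5750% = 7.6269%.

7.63%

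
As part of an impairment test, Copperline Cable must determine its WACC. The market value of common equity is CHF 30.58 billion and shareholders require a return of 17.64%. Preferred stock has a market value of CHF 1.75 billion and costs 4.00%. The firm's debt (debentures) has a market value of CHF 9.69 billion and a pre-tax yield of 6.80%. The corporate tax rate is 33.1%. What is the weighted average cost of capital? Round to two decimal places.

Total capital V = 30.58 + 1.75 + 9.69 = 42.02.
Equity: weight = 30.58/42.02 = 0.7277; cost = 17.64%.
Preferred: weight = 1.75/42.02 = 0.0416; cost = 4%.
Debentures: weight = 9.69/42.02 = 0.2306; after-tax cost = 6.8% × (1 − 33.1%) = 4.5492%.
WACC = 0.7277 × 17.6400% + 0.0416 × 4.0000% + 0.2306 × 4.5492% = 14.0531%.

14.05%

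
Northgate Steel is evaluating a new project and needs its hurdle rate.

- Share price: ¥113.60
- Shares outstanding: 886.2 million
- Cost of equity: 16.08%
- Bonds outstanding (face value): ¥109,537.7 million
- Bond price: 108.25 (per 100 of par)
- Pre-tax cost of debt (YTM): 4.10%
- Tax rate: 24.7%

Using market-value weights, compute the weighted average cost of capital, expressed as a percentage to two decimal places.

Market value of equity E = 113.6 × 886.2m = 100672.32m. Market value of debt D = 109537.7m × 108.25/100 = 118574.56025m.
Total capital V = 100672.32 + 118574.56025 = 219246.88025.
Equity: weight = 100672.32/219246.88025 = 0.4592; cost = 16.08%.
Bonds outstanding: weight = 118574.56025/219246.88025 = 0.5408; after-tax cost = 4.1% × (1 − 24.7%) = 3.0873%.
WACC = 0.4592 × 16.0800% + 0.5408 × 3.0873% = 9.0532%.

9.05%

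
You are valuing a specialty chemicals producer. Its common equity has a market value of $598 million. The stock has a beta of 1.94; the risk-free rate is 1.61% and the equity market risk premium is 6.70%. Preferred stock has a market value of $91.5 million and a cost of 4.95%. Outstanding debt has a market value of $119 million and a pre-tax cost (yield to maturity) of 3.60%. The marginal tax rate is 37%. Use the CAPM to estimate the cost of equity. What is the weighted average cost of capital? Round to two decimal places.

11.70%

Cost of equity via CAPM: Re = 1.61% + 1.94 × 6.7% = 14.6080%.
Total capital V = 598 + 91.5 + 119 = 808.5.
Equity: weight = 598/808.5 = 0.7396; cost = 14.608%.
Preferred: weight = 91.5/808.5 = 0.1132; cost = 4.95%.
Debt: weight = 119/808.5 = 0.1472; after-tax cost = 3.6% × (1 − 37%) = 2.2680%.
WACC = 0.7396 × 14.6080% + 0.1132 × 4.9500% + 0.1472 × 2.2680% = 11.6987%.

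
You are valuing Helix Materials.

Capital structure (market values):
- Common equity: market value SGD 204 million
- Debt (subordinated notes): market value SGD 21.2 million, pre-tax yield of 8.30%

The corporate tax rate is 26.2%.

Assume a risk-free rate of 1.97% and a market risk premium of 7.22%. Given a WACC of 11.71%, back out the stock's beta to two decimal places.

1.43

Total capital V = 204 + 21.2 = 225.2.
Equity weight = 204/225.2 = 0.9059.
Subordinated notes weight = 21.2/225.2 = 0.0941.
Debt contribution = 0.0941 × 8.3% × (1 − 26.2%) = 0.5766%.
Required equity contribution = 11.71% − 0.5766% = 11.1334%  ⇒  Re = 12.2904%.
CAPM: 12.2904% = 1.97% + β × 7.22%  ⇒  β = 1.4294.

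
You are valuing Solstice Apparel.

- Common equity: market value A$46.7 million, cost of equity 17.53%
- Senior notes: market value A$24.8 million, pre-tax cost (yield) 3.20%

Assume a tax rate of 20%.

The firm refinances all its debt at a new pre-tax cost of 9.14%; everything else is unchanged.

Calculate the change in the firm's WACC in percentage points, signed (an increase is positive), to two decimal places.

+1.65 pp

Current WACC:
Total capital V = 46.7 + 24.8 = 71.5.
Equity: weight = 46.7/71.5 = 0.6531; cost = 17.53%.
Senior notes: weight = 24.8/71.5 = 0.3469; after-tax cost = 3.2% × (1 − 20%) = 2.5600%.
WACC = 0.6531 × 17.5300% + 0.3469 × 2.5600% = 12.3376%.
After the change:
Total capital V = 46.7 + 24.8 = 71.5.
Equity: weight = 46.7/71.5 = 0.6531; cost = 17.53%.
Senior notes: weight = 24.8/71.5 = 0.3469; after-tax cost = 9.14% × (1 − 20%) = 7.3120%.
WACC = 0.6531 × 17.5300% + 0.3469 × 7.3120% = 13.9859%.
Change in WACC = 13.9859% − 12.3376% = 1.6482 pp.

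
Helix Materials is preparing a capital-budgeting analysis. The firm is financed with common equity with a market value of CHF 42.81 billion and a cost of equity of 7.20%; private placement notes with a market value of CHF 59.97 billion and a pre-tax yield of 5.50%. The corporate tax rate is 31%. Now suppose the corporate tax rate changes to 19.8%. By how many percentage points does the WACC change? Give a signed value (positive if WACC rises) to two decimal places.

Current WACC:
Total capital V = 42.81 + 59.97 = 102.78.
Equity: weight = 42.81/102.78 = 0.4165; cost = 7.2%.
Private placement notes: weight = 59.97/102.78 = 0.5835; after-tax cost = 5.5% × (1 − 31%) = 3.7950%.
WACC = 0.4165 × 7.2000% + 0.5835 × 3.7950% = 5.2133%.
After the change:
Total capital V = 42.81 + 59.97 = 102.78.
Equity: weight = 42.81/102.78 = 0.4165; cost = 7.2%.
Private placement notes: weight = 59.97/102.78 = 0.5835; after-tax cost = 5.5% × (1 − 19.8%) = 4.4110%.
WACC = 0.4165 × 7.2000% + 0.5835 × 4.4110% = 5.5727%.
Change in WACC = 5.5727% − 5.2133% = 0.3594 pp.

+0.36 pp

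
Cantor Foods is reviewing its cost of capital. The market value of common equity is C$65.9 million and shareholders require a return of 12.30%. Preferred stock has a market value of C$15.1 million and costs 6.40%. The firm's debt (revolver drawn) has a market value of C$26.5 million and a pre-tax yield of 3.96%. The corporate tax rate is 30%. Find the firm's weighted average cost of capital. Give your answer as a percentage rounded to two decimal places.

Total capital V = 65.9 + 15.1 + 26.5 = 107.5.
Equity: weight = 65.9/107.5 = 0.6130; cost = 12.3%.
Preferred: weight = 15.1/107.5 = 0.1405; cost = 6.4%.
Revolver drawn: weight = 26.5/107.5 = 0.2465; after-tax cost = 3.96% × (1 − 30%) = 2.7720%.
WACC = 0.6130 × 12.3000% + 0.1405 × 6.4000% + 0.2465 × 2.7720% = 9.1225%.

9.12%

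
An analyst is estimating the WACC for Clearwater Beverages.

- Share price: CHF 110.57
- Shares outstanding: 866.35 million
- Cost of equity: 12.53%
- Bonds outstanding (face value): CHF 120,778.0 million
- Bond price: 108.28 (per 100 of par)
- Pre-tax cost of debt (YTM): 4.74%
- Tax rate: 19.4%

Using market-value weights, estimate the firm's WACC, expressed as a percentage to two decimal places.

7.50%

Market value of equity E = 110.57 × 866.35m = 95792.3195m. Market value of debt D = 120778m × 108.28/100 = 130778.4184m.
Total capital V = 95792.3195 + 130778.4184 = 226570.7379.
Equity: weight = 95792.3195/226570.7379 = 0.4228; cost = 12.53%.
Bonds outstanding: weight = 130778.4184/226570.7379 = 0.5772; after-tax cost = 4.74% × (1 − 19.4%) = 3.8204%.
WACC = 0.4228 × 12.5300% + 0.5772 × 3.8204% = 7.5028%.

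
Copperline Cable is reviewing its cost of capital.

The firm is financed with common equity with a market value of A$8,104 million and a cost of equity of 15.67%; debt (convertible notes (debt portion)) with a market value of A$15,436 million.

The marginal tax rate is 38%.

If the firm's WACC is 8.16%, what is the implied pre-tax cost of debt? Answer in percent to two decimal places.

Total capital V = 8104 + 15436 = 23540.
Equity weight = 8104/23540 = 0.3443.
Convertible notes (debt portion) weight = 15436/23540 = 0.6557.
Equity contribution = 0.3443 × 15.67% = 5.3946%.
Remaining for debt = 8.16% − 5.3946% = 2.7654%.
Rd × (1 − 38%) × 0.6557 = 2.7654%  ⇒  Rd = 6.8019%.

6.80%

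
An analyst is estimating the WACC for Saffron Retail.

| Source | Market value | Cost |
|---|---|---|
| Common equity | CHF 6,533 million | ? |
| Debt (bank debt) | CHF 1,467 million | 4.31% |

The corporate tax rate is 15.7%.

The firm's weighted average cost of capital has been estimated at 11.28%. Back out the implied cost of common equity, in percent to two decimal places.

13.00%

Total capital V = 6533 + 1467 = 8000.
Equity weight = 6533/8000 = 0.8166.
Bank debt weight = 1467/8000 = 0.1834.
Debt contribution = 0.1834 × 4.31% × (1 − 15.7%) = 0.6663%.
Required equity contribution = 11.28% − 0.6663% = 10.6137%.
Re = 10.6137% / 0.8166 = 12.9971%.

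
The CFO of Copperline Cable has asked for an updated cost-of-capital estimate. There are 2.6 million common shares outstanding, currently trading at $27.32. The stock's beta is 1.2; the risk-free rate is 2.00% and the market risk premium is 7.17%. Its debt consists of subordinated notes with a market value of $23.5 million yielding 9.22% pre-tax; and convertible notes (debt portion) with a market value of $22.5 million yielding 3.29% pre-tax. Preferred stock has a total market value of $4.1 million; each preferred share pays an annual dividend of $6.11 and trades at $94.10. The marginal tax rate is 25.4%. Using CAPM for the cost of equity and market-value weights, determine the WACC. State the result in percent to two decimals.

8.23%

Cost of equity via CAPM: Re = 2.0% + 1.2 × 7.17% = 10.6040%.
Cost of preferred: Rp = 6.11 / 94.1 = 6.4931%.
Market value of equity E = 27.32 × 2.6m = 71.032m.
Total capital V = 71.032 + 4.1 + 23.5 + 22.5 = 121.132.
Equity: weight = 71.032/121.132 = 0.5864; cost = 10.604%.
Preferred: weight = 4.1/121.132 = 0.0338; cost = 6.4931%.
Subordinated notes: weight = 23.5/121.132 = 0.1940; after-tax cost = 9.22% × (1 − 25.4%) = 6.8781%.
Convertible notes (debt portion): weight = 22.5/121.132 = 0.1857; after-tax cost = 3.29% × (1 − 25.4%) = 2.4543%.
WACC = 0.5864 × 10.6040% + 0.0338 × 6.4931% + 0.1940 × 6.8781% + 0.1857 × 2.4543% = 8.2282%.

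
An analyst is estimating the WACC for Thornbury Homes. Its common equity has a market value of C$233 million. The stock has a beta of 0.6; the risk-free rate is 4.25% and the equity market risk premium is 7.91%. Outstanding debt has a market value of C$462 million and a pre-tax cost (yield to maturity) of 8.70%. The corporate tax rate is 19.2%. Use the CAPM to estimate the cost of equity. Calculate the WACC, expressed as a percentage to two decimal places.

Cost of equity via CAPM: Re = 4.25% + 0.6 × 7.91% = 8.9960%.
Total capital V = 233 + 462 = 695.
Equity: weight = 233/695 = 0.3353; cost = 8.996%.
Debt: weight = 462/695 = 0.6647; after-tax cost = 8.7% × (1 − 19.2%) = 7.0296%.
WACC = 0.3353 × 8.9960% + 0.6647 × 7.0296% = 7.6888%.

7.69%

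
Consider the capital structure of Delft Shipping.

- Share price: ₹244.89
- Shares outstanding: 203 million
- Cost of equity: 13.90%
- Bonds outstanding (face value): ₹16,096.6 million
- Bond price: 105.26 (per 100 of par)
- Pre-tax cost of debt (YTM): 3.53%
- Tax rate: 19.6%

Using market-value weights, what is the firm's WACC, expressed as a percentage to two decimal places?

Market value of equity E = 244.89 × 203m = 49712.67m. Market value of debt D = 16096.6m × 105.26/100 = 16943.28116m.
Total capital V = 49712.67 + 16943.28116 = 66655.95116.
Equity: weight = 49712.67/66655.95116 = 0.7458; cost = 13.9%.
Bonds outstanding: weight = 16943.28116/66655.95116 = 0.2542; after-tax cost = 3.53% × (1 − 19.6%) = 2.8381%.
WACC = 0.7458 × 13.9000% + 0.2542 × 2.8381% = 11.0882%.

11.09%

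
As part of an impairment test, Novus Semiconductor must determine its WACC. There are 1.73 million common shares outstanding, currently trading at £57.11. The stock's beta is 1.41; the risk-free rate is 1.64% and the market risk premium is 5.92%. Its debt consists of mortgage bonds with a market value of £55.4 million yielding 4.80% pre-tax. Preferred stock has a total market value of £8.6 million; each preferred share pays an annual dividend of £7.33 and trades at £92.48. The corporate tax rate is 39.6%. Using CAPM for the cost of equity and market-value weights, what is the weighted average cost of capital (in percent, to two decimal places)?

7.47%

Cost of equity via CAPM: Re = 1.64% + 1.41 × 5.92% = 9.9872%.
Cost of preferred: Rp = 7.33 / 92.48 = 7.9260%.
Market value of equity E = 57.11 × 1.73m = 98.8003m.
Total capital V = 98.8003 + 8.6 + 55.4 = 162.8003.
Equity: weight = 98.8003/162.8003 = 0.6069; cost = 9.9872%.
Preferred: weight = 8.6/162.8003 = 0.0528; cost = 7.926%.
Mortgage bonds: weight = 55.4/162.8003 = 0.3403; after-tax cost = 4.8% × (1 − 39.6%) = 2.8992%.
WACC = 0.6069 × 9.9872% + 0.0528 × 7.9260% + 0.3403 × 2.8992% = 7.4663%.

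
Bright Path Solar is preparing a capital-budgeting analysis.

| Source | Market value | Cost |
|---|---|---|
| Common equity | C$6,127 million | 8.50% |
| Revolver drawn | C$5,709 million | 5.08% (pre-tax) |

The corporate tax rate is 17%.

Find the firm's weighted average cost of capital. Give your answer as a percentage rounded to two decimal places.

6.43%

Total capital V = 6127 + 5709 = 11836.
Equity: weight = 6127/11836 = 0.5177; cost = 8.5%.
Revolver drawn: weight = 5709/11836 = 0.4823; after-tax cost = 5.08% × (1 − 17%) = 4.2164%.
WACC = 0.5177 × 8.5000% + 0.4823 × 4.2164% = 6.4338%.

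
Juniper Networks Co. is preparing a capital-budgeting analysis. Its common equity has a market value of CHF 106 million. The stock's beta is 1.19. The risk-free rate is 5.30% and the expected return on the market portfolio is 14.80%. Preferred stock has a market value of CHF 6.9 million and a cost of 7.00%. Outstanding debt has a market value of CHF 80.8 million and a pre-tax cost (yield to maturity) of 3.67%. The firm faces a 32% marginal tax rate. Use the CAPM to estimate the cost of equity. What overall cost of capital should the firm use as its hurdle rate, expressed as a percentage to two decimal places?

10.38%

Market risk premium = 14.8% − 5.3% = 9.5%.
Cost of equity via CAPM: Re = 5.3% + 1.19 × 9.5% = 16.6050%.
Total capital V = 106 + 6.9 + 80.8 = 193.7.
Equity: weight = 106/193.7 = 0.5472; cost = 16.605%.
Preferred: weight = 6.9/193.7 = 0.0356; cost = 7%.
Debt: weight = 80.8/193.7 = 0.4171; after-tax cost = 3.67% × (1 − 32%) = 2.4956%.
WACC = 0.5472 × 16.6050% + 0.0356 × 7.0000% + 0.4171 × 2.4956% = 10.3773%.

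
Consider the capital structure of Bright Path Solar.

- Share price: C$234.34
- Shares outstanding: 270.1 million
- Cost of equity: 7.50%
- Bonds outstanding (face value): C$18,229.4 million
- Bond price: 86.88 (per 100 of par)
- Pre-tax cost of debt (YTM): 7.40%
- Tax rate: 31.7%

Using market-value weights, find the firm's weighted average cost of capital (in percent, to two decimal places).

Market value of equity E = 234.34 × 270.1m = 63295.234m. Market value of debt D = 18229.4m × 86.88/100 = 15837.70272m.
Total capital V = 63295.234 + 15837.70272 = 79132.93672.
Equity: weight = 63295.234/79132.93672 = 0.7999; cost = 7.5%.
Bonds outstanding: weight = 15837.70272/79132.93672 = 0.2001; after-tax cost = 7.4% × (1 − 31.7%) = 5.0542%.
WACC = 0.7999 × 7.5000% + 0.2001 × 5.0542% = 7.0105%.

7.01%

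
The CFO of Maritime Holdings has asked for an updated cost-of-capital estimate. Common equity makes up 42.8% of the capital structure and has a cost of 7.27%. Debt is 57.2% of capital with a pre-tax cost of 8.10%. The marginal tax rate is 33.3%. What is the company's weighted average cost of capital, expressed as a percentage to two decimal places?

6.20%

After-tax cost of debt = 8.1% × (1 − 33.3%) = 5.4027%.
WACC = 0.428 × 7.2700% + 0.572 × 5.4027% = 6.2019%.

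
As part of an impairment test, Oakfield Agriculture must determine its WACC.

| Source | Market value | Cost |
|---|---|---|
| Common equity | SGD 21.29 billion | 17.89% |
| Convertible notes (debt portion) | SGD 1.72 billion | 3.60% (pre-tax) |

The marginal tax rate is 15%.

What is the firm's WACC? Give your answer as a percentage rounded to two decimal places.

Total capital V = 21.29 + 1.72 = 23.01.
Equity: weight = 21.29/23.01 = 0.9252; cost = 17.89%.
Convertible notes (debt portion): weight = 1.72/23.01 = 0.0748; after-tax cost = 3.6% × (1 − 15%) = 3.0600%.
WACC = 0.9252 × 17.8900% + 0.0748 × 3.0600% = 16.7815%.

16.78%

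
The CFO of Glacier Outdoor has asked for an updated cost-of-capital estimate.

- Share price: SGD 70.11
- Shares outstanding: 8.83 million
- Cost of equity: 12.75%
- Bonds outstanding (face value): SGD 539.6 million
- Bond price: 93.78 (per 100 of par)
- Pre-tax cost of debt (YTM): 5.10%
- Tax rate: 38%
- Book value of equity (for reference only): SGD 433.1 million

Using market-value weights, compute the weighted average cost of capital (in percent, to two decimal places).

Market value of equity E = 70.11 × 8.83m = 619.0713m. Market value of debt D = 539.6m × 93.78/100 = 506.03688m.
Total capital V = 619.0713 + 506.03688 = 1125.10818.
Equity: weight = 619.0713/1125.10818 = 0.5502; cost = 12.75%.
Bonds outstanding: weight = 506.03688/1125.10818 = 0.4498; after-tax cost = 5.1% × (1 − 38%) = 3.1620%.
WACC = 0.5502 × 12.7500% + 0.4498 × 3.1620% = 8.4376%.

8.44%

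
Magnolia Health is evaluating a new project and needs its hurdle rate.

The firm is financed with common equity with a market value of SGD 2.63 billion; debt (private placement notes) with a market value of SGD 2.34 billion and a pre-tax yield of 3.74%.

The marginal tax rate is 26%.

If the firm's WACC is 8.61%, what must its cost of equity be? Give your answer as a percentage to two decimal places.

Total capital V = 2.63 + 2.34 = 4.97.
Equity weight = 2.63/4.97 = 0.5292.
Private placement notes weight = 2.34/4.97 = 0.4708.
Debt contribution = 0.4708 × 3.74% × (1 − 26%) = 1.3031%.
Required equity contribution = 8.61% − 1.3031% = 7.3069%.
Re = 7.3069% / 0.5292 = 13.8082%.

13.81%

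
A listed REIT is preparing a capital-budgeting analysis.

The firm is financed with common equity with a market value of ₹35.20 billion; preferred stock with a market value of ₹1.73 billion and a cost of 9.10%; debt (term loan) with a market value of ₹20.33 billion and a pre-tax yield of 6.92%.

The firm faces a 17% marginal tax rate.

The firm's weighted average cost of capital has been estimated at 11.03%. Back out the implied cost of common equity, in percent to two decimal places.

Total capital V = 35.2 + 1.73 + 20.33 = 57.26.
Equity weight = 35.2/57.26 = 0.6147.
Preferred weight = 1.73/57.26 = 0.0302.
Term loan weight = 20.33/57.26 = 0.3550.
Debt contribution = 0.3550 × 6.92% × (1 − 17%) = 2.0392%.
Preferred contribution = 0.0302 × 9.1% = 0.2749%.
Required equity contribution = 11.03% − 2.3142% = 8.7158%.
Re = 8.7158% / 0.6147 = 14.1781%.

14.18%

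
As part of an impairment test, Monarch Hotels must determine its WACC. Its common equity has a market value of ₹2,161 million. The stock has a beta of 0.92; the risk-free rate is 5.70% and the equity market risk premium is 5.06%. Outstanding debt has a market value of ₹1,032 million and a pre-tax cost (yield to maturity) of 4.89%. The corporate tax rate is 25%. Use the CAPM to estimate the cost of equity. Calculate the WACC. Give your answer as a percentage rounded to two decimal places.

8.19%

Cost of equity via CAPM: Re = 5.7% + 0.92 × 5.06% = 10.3552%.
Total capital V = 2161 + 1032 = 3193.
Equity: weight = 2161/3193 = 0.6768; cost = 10.3552%.
Debt: weight = 1032/3193 = 0.3232; after-tax cost = 4.89% × (1 − 25%) = 3.6675%.
WACC = 0.6768 × 10.3552% + 0.3232 × 3.6675% = 8.1937%.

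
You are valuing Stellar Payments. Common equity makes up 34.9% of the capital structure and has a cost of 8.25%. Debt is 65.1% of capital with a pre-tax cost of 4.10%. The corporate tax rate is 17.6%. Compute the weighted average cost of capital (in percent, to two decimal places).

5.08%

After-tax cost of debt = 4.1% × (1 − 17.6%) = 3.3784%.
WACC = 0.349 × 8.2500% + 0.651 × 3.3784% = 5.0786%.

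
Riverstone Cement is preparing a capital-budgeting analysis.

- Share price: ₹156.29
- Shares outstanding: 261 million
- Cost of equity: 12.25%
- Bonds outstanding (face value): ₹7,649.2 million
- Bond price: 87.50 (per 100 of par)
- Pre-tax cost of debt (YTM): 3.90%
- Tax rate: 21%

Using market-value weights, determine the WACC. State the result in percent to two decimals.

Market value of equity E = 156.29 × 261m = 40791.69m. Market value of debt D = 7649.2m × 87.5/100 = 6693.05m.
Total capital V = 40791.69 + 6693.05 = 47484.74.
Equity: weight = 40791.69/47484.74 = 0.8590; cost = 12.25%.
Bonds outstanding: weight = 6693.05/47484.74 = 0.1410; after-tax cost = 3.9% × (1 − 21%) = 3.0810%.
WACC = 0.8590 × 12.2500% + 0.1410 × 3.0810% = 10.9576%.

10.96%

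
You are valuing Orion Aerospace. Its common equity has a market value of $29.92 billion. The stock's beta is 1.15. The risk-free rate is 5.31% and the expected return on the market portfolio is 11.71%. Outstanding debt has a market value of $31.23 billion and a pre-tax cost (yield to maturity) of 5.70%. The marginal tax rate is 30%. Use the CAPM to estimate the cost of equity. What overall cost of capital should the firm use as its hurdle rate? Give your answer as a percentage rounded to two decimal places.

8.24%

Market risk premium = 11.71% − 5.31% = 6.4%.
Cost of equity via CAPM: Re = 5.31% + 1.15 × 6.4% = 12.6700%.
Total capital V = 29.92 + 31.23 = 61.15.
Equity: weight = 29.92/61.15 = 0.4893; cost = 12.67%.
Debt: weight = 31.23/61.15 = 0.5107; after-tax cost = 5.7% × (1 − 30%) = 3.9900%.
WACC = 0.4893 × 12.6700% + 0.5107 × 3.9900% = 8.2370%.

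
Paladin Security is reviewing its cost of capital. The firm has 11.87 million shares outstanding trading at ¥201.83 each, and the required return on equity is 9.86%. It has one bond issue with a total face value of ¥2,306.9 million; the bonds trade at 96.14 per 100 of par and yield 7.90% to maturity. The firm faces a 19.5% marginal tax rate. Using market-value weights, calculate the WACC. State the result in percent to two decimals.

8.18%

Market value of equity E = 201.83 × 11.87m = 2395.7221m. Market value of debt D = 2306.9m × 96.14/100 = 2217.85366m.
Total capital V = 2395.7221 + 2217.85366 = 4613.57576.
Equity: weight = 2395.7221/4613.57576 = 0.5193; cost = 9.86%.
Bonds outstanding: weight = 2217.85366/4613.57576 = 0.4807; after-tax cost = 7.9% × (1 − 19.5%) = 6.3595%.
WACC = 0.5193 × 9.8600% + 0.4807 × 6.3595% = 8.1772%.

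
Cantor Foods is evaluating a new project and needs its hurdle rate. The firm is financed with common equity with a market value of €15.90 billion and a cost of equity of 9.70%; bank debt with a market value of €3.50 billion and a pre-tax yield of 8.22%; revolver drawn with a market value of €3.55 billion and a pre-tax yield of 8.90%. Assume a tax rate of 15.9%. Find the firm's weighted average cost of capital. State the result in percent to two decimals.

8.93%

Total capital V = 15.9 + 3.5 + 3.55 = 22.95.
Equity: weight = 15.9/22.95 = 0.6928; cost = 9.7%.
Bank debt: weight = 3.5/22.95 = 0.1525; after-tax cost = 8.22% × (1 − 15.9%) = 6.9130%.
Revolver drawn: weight = 3.55/22.95 = 0.1547; after-tax cost = 8.9% × (1 − 15.9%) = 7.4849%.
WACC = 0.6928 × 9.7000% + 0.1525 × 6.9130% + 0.1547 × 7.4849% = 8.9323%.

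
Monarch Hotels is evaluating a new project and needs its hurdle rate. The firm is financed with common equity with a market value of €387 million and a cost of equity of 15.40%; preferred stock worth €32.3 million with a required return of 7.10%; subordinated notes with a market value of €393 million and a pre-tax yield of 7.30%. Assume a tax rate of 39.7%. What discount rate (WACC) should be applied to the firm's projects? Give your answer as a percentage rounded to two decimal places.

9.75%

Total capital V = 387 + 32.3 + 393 = 812.3.
Equity: weight = 387/812.3 = 0.4764; cost = 15.4%.
Preferred: weight = 32.3/812.3 = 0.0398; cost = 7.1%.
Subordinated notes: weight = 393/812.3 = 0.4838; after-tax cost = 7.3% × (1 − 39.7%) = 4.4019%.
WACC = 0.4764 × 15.4000% + 0.0398 × 7.1000% + 0.4838 × 4.4019% = 9.7490%.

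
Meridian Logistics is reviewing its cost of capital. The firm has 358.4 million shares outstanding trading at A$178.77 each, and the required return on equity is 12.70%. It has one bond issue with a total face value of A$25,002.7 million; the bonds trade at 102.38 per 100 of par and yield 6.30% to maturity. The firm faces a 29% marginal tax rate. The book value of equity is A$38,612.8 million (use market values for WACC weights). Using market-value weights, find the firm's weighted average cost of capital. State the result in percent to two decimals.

10.35%

Market value of equity E = 178.77 × 358.4m = 64071.168m. Market value of debt D = 25002.7m × 102.38/100 = 25597.76426m.
Total capital V = 64071.168 + 25597.76426 = 89668.93226.
Equity: weight = 64071.168/89668.93226 = 0.7145; cost = 12.7%.
Bonds outstanding: weight = 25597.76426/89668.93226 = 0.2855; after-tax cost = 6.3% × (1 − 29%) = 4.4730%.
WACC = 0.7145 × 12.7000% + 0.2855 × 4.4730% = 10.3514%.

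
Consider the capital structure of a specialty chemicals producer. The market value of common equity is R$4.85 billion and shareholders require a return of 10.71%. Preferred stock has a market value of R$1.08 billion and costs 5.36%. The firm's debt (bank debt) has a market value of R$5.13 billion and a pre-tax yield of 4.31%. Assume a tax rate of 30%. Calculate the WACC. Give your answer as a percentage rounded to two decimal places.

6.62%

Total capital V = 4.85 + 1.08 + 5.13 = 11.06.
Equity: weight = 4.85/11.06 = 0.4385; cost = 10.71%.
Preferred: weight = 1.08/11.06 = 0.0976; cost = 5.36%.
Bank debt: weight = 5.13/11.06 = 0.4638; after-tax cost = 4.31% × (1 − 30%) = 3.0170%.
WACC = 0.4385 × 10.7100% + 0.0976 × 5.3600% + 0.4638 × 3.0170% = 6.6193%.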